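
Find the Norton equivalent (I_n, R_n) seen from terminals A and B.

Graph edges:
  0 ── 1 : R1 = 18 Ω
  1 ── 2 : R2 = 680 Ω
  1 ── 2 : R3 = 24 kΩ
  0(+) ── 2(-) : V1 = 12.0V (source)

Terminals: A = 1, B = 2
Find the Thévenin equivalent first; then I_n = V_th/R_th and R_n = R_th.
Step 1 — V_th is the open-circuit voltage V_A - V_B (nothing connected across the terminals).
Nodal analysis, taking node 2 as the 0 V reference.
Source V1 fixes V_0 = 12 V.
KCL at each unknown node (sum of currents leaving = 0; resistances in Ω):
  Node 1: (V_1 - 12)/18 + (V_1 - 0)/680 + (V_1 - 0)/24000 = 0
Collecting terms: 0.05707 × V_1 = 0.6667  =>  V_1 = 11.68 V
V_th = V_1 - V_2 = 11.68 - 0 = 11.68 V
Step 2 — R_th: zero the source — replace V1 by a short circuit (node 2 merges into node 0) — and find the resistance seen between A (node 1) and B (node 0).
Reduce the network between node 1 (A) and node 0 (B) by series/parallel combination:
  Rp1 = R1 ‖ R2 ‖ R3 (parallel, all between nodes 0 and 1) = 1/(1/18 + 1/680 + 1/24000) = 17.52 Ω
R_th = 17.52 Ω
I_n = V_th/R_th = 11.68/17.52 = 0.6667 A, and R_n = R_th = 17.52 Ω

Final answer: I_n = 0.6667 A, R_n = 17.52 Ω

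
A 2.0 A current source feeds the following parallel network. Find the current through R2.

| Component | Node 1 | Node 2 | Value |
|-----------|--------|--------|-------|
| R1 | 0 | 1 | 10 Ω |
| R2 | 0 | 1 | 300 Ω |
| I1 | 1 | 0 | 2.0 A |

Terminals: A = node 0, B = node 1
All resistors sit directly between nodes 0 and 1, so they are in parallel and share one voltage V; the full source current 2 A splits among them.
1/R_par = 1/10 + 1/300 = 0.1033 S  =>  R_par = 9.677 Ω
V = I × R_par = 2 × 9.677 = 19.35 V
I_R2 = V/R2 = 19.35/300 = 0.06452 A

Final answer: 0.06452 A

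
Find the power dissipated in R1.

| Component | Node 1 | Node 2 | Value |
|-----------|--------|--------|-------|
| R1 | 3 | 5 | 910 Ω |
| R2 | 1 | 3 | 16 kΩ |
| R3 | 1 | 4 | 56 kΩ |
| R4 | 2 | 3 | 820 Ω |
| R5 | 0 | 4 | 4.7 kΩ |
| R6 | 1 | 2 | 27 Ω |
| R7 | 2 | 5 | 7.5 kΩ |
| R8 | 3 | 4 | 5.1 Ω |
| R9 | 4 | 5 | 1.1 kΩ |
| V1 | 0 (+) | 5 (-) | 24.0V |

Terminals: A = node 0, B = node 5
Nodal analysis, taking node 5 as the 0 V reference.
Source V1 fixes V_0 = 24 V.
KCL at each unknown node (sum of currents leaving = 0; resistances in Ω):
  Node 1: (V_1 - V_3)/16000 + (V_1 - V_4)/56000 + (V_1 - V_2)/27 = 0
  Node 2: (V_2 - V_3)/820 + (V_2 - V_1)/27 + (V_2 - 0)/7500 = 0
  Node 3: (V_3 - 0)/910 + (V_3 - V_1)/16000 + (V_3 - V_2)/820 + (V_3 - V_4)/5.1 = 0
  Node 4: (V_4 - V_1)/56000 + (V_4 - 24)/4700 + (V_4 - V_3)/5.1 + (V_4 - 0)/1100 = 0
Collecting terms (coefficients in siemens):
  0.03712·V_1 - 0.03704·V_2 - 0.0000625·V_3 - 0.00001786·V_4 = 0
  0.03839·V_2 - 0.03704·V_1 - 0.00122·V_3 = 0
  0.1985·V_3 - 0.0000625·V_1 - 0.00122·V_2 - 0.1961·V_4 = 0
  0.1972·V_4 - 0.00001786·V_1 - 0.1961·V_3 = 0.005106
Solving these 4 simultaneous equations (Gaussian elimination) gives:
  V_1 = 1.972 V, V_2 = 1.972 V, V_3 = 2.174 V, V_4 = 2.188 V
I_R1 = (V_3 - V_5)/R1 = (2.174 - 0)/910 = 0.002389 A
P_R1 = I_R1² × R1 = (0.002389)² × 910 = 0.005194 W

Final answer: 0.005194 W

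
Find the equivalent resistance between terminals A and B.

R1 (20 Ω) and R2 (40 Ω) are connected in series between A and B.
Reduce the network between node 0 (A) and node 2 (B) by series/parallel combination:
  Rs1 = R1 + R2 (series, joined only at node 1) = 20 + 40 = 60 Ω
R_eq = 60 Ω

Final answer: 60 Ω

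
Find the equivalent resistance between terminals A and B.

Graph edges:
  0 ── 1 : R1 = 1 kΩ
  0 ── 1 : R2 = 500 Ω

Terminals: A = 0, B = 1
Reduce the network between node 0 (A) and node 1 (B) by series/parallel combination:
  Rp1 = R1 ‖ R2 (parallel, both between nodes 0 and 1) = 1/(1/1000 + 1/500) = 333.3 Ω
R_eq = 333.3 Ω

Final answer: 333.3 Ω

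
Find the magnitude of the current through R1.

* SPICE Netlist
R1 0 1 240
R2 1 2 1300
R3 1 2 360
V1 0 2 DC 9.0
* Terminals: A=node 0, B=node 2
Nodal analysis, taking node 2 as the 0 V reference.
Source V1 fixes V_0 = 9 V.
KCL at each unknown node (sum of currents leaving = 0; resistances in Ω):
  Node 1: (V_1 - 9)/240 + (V_1 - 0)/1300 + (V_1 - 0)/360 = 0
Collecting terms: 0.007714 × V_1 = 0.0375  =>  V_1 = 4.861 V
I_R1 = (V_0 - V_1)/R1 = (9 - 4.861)/240 = 0.01724 A
|I_R1| = 0.01724 A

Final answer: |I_R1| = 0.01724 A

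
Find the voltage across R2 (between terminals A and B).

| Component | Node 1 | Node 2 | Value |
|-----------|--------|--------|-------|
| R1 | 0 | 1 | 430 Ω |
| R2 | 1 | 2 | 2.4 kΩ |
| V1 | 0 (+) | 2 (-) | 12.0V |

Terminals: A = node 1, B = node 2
R1 and R2 are in series across V1 (node 0 → node 1 → node 2), and the output A–B is taken across R2, so this is a voltage divider.
Series current: I = V1/(R1 + R2) = 12/(430 + 2400) = 12/2830 = 0.00424 A
V_R2 = I × R2 = V1 × R2/(R1 + R2) = 12 × 2400/2830 = 10.18 V

Final answer: 10.18 V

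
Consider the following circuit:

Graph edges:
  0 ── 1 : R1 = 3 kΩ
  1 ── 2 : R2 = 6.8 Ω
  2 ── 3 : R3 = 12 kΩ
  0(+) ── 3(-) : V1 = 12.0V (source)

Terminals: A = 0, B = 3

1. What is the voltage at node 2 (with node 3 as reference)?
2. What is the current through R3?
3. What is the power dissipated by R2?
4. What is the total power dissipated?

Nodal analysis, taking node 3 as the 0 V reference.
Source V1 fixes V_0 = 12 V.
KCL at each unknown node (sum of currents leaving = 0; resistances in Ω):
  Node 1: (V_1 - 12)/3000 + (V_1 - V_2)/6.8 = 0
  Node 2: (V_2 - V_1)/6.8 + (V_2 - 0)/12000 = 0
Collecting terms (coefficients in siemens):
  0.1474·V_1 - 0.1471·V_2 = 0.004
  0.1471·V_2 - 0.1471·V_1 = 0
Determinant D = (0.1474)(0.1471) - (-0.1471)(-0.1471) = 0.0000613
V_1 = [(0.004)(0.1471) - (-0.1471)(0)]/D = 9.601 V
V_2 = [(0.1474)(0) - (0.004)(-0.1471)]/D = 9.596 V
Part 1:
  Read off the nodal solution: V_2 = 9.596 V
Part 2:
  I_R3 = (V_2 - V_3)/R3 = (9.596 - 0)/12000 = 0.0007996 A
  Magnitude: I_R3 = 0.0007996 A
Part 3:
  I_R2 = (V_1 - V_2)/R2 = (9.601 - 9.596)/6.8 = 0.0007996 A
  P_R2 = I_R2² × R2 = (0.0007996)² × 6.8 = 0.000004348 W
Part 4:
  Power in each resistor, P = (ΔV)²/R:
    P_R1 = (12 - 9.601)²/3000 = 0.001918 W
    P_R2 = (9.601 - 9.596)²/6.8 = 0.000004348 W
    P_R3 = (9.596 - 0)²/12000 = 0.007673 W
  P_total = P_R1 + P_R2 + P_R3 = 0.009596 W

Final answers:
1. V_2 = 9.596 V
2. I_R3 = 0.0007996 A
3. P_R2 = 4.348e-06 W
4. P_total = 0.009596 W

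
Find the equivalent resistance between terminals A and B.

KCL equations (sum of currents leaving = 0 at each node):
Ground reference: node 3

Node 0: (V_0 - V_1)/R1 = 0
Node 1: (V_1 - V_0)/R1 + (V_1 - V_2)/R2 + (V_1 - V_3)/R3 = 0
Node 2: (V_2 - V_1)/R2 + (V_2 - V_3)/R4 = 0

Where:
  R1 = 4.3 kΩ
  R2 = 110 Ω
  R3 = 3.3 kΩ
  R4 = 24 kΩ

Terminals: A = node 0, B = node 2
Reduce the network between node 0 (A) and node 2 (B) by series/parallel combination:
  Rs1 = R3 + R4 (series, joined only at node 3) = 3300 + 24000 = 27300 Ω
  Rp1 = R2 ‖ Rs1 (parallel, both between nodes 1 and 2) = 1/(1/110 + 1/27300) = 109.6 Ω
  Rs2 = R1 + Rp1 (series, joined only at node 1) = 4300 + 109.6 = 4410 Ω
R_eq = 4.41 kΩ

Final answer: 4.41 kΩ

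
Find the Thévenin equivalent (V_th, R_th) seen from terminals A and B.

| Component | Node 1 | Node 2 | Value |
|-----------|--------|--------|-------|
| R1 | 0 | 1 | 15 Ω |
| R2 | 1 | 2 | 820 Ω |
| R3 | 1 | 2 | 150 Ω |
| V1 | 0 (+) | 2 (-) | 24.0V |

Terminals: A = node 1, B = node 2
Step 1 — V_th is the open-circuit voltage V_A - V_B (nothing connected across the terminals).
Nodal analysis, taking node 2 as the 0 V reference.
Source V1 fixes V_0 = 24 V.
KCL at each unknown node (sum of currents leaving = 0; resistances in Ω):
  Node 1: (V_1 - 24)/15 + (V_1 - 0)/820 + (V_1 - 0)/150 = 0
Collecting terms: 0.07455 × V_1 = 1.6  =>  V_1 = 21.46 V
V_th = V_1 - V_2 = 21.46 - 0 = 21.46 V
Step 2 — R_th: zero the source — replace V1 by a short circuit (node 2 merges into node 0) — and find the resistance seen between A (node 1) and B (node 0).
Reduce the network between node 1 (A) and node 0 (B) by series/parallel combination:
  Rp1 = R1 ‖ R2 ‖ R3 (parallel, all between nodes 0 and 1) = 1/(1/15 + 1/820 + 1/150) = 13.41 Ω
R_th = 13.41 Ω

Final answer: V_th = 21.46 V, R_th = 13.41 Ω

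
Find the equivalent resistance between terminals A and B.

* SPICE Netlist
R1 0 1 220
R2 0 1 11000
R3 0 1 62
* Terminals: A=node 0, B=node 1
Reduce the network between node 0 (A) and node 1 (B) by series/parallel combination:
  Rp1 = R1 ‖ R2 ‖ R3 (parallel, all between nodes 0 and 1) = 1/(1/220 + 1/11000 + 1/62) = 48.16 Ω
R_eq = 48.16 Ω

Final answer: 48.16 Ω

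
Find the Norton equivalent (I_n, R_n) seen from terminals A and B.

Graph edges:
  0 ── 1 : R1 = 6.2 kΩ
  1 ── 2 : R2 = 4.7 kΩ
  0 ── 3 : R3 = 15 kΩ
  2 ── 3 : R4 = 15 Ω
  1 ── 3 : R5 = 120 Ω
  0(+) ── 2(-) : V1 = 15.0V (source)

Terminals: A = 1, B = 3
Find the Thévenin equivalent first; then I_n = V_th/R_th and R_n = R_th.
Step 1 — V_th is the open-circuit voltage V_A - V_B (nothing connected across the terminals).
Nodal analysis, taking node 2 as the 0 V reference.
Source V1 fixes V_0 = 15 V.
KCL at each unknown node (sum of currents leaving = 0; resistances in Ω):
  Node 1: (V_1 - 15)/6200 + (V_1 - 0)/4700 + (V_1 - V_3)/120 = 0
  Node 3: (V_3 - 15)/15000 + (V_3 - 0)/15 + (V_3 - V_1)/120 = 0
Collecting terms (coefficients in siemens):
  0.008707·V_1 - 0.008333·V_3 = 0.002419
  0.07507·V_3 - 0.008333·V_1 = 0.001
Determinant D = (0.008707)(0.07507) - (-0.008333)(-0.008333) = 0.0005842
V_1 = [(0.002419)(0.07507) - (-0.008333)(0.001)]/D = 0.3251 V
V_3 = [(0.008707)(0.001) - (0.002419)(-0.008333)]/D = 0.04942 V
V_th = V_1 - V_3 = 0.3251 - 0.04942 = 0.2757 V
Step 2 — R_th: zero the source — replace V1 by a short circuit (node 2 merges into node 0) — and find the resistance seen between A (node 1) and B (node 3).
Reduce the network between node 1 (A) and node 3 (B) by series/parallel combination:
  Rp1 = R1 ‖ R2 (parallel, both between nodes 0 and 1) = 1/(1/6200 + 1/4700) = 2673 Ω
  Rp2 = R3 ‖ R4 (parallel, both between nodes 0 and 3) = 1/(1/15000 + 1/15) = 14.99 Ω
  Rs1 = Rp1 + Rp2 (series, joined only at node 0) = 2673 + 14.99 = 2688 Ω
  Rp3 = R5 ‖ Rs1 (parallel, both between nodes 1 and 3) = 1/(1/120 + 1/2688) = 114.9 Ω
R_th = 114.9 Ω
I_n = V_th/R_th = 0.2757/114.9 = 0.0024 A, and R_n = R_th = 114.9 Ω

Final answer: I_n = 0.0024 A, R_n = 114.9 Ω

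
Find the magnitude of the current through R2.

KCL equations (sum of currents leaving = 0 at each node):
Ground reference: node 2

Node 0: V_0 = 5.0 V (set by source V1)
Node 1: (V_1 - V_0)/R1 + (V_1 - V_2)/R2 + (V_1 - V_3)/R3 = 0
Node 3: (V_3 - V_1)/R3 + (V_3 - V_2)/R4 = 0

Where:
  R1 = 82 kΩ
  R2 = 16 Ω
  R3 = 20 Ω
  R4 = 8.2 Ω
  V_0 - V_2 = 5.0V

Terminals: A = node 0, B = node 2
Nodal analysis, taking node 2 as the 0 V reference.
Source V1 fixes V_0 = 5 V.
KCL at each unknown node (sum of currents leaving = 0; resistances in Ω):
  Node 1: (V_1 - 5)/82000 + (V_1 - 0)/16 + (V_1 - V_3)/20 = 0
  Node 3: (V_3 - V_1)/20 + (V_3 - 0)/8.2 = 0
Collecting terms (coefficients in siemens):
  0.1125·V_1 - 0.05·V_3 = 0.00006098
  0.172·V_3 - 0.05·V_1 = 0
Determinant D = (0.1125)(0.172) - (-0.05)(-0.05) = 0.01685
V_1 = [(0.00006098)(0.172) - (-0.05)(0)]/D = 0.0006224 V
V_3 = [(0.1125)(0) - (0.00006098)(-0.05)]/D = 0.000181 V
I_R2 = (V_1 - V_2)/R2 = (0.0006224 - 0)/16 = 0.0000389 A
|I_R2| = 0.0000389 A

Final answer: |I_R2| = 3.89e-05 A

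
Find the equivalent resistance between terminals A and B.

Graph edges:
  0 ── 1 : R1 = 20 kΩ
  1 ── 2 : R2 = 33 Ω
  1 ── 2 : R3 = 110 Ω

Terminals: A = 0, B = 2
Reduce the network between node 0 (A) and node 2 (B) by series/parallel combination:
  Rp1 = R2 ‖ R3 (parallel, both between nodes 1 and 2) = 1/(1/33 + 1/110) = 25.38 Ω
  Rs1 = R1 + Rp1 (series, joined only at node 1) = 20000 + 25.38 = 20030 Ω
R_eq = 20.03 kΩ

Final answer: 20.03 kΩ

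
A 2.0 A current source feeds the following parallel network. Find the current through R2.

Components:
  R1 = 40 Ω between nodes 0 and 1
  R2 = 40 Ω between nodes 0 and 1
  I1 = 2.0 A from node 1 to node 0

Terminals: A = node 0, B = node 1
All resistors sit directly between nodes 0 and 1, so they are in parallel and share one voltage V; the full source current 2 A splits among them.
1/R_par = 1/40 + 1/40 = 0.05 S  =>  R_par = 20 Ω
V = I × R_par = 2 × 20 = 40 V
I_R2 = V/R2 = 40/40 = 1 A

Final answer: 1 A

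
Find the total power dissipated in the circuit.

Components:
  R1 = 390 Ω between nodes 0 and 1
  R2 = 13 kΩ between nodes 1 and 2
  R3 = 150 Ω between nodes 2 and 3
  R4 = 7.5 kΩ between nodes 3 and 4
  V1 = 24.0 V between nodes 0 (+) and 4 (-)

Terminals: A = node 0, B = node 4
Nodal analysis, taking node 4 as the 0 V reference.
Source V1 fixes V_0 = 24 V.
KCL at each unknown node (sum of currents leaving = 0; resistances in Ω):
  Node 1: (V_1 - 24)/390 + (V_1 - V_2)/13000 = 0
  Node 2: (V_2 - V_1)/13000 + (V_2 - V_3)/150 = 0
  Node 3: (V_3 - V_2)/150 + (V_3 - 0)/7500 = 0
Collecting terms (coefficients in siemens):
  0.002641·V_1 - 0.00007692·V_2 = 0.06154
  0.006744·V_2 - 0.00007692·V_1 - 0.006667·V_3 = 0
  0.0068·V_3 - 0.006667·V_2 = 0
Solving these 3 simultaneous equations (Gaussian elimination) gives:
  V_1 = 23.56 V, V_2 = 8.726 V, V_3 = 8.555 V
Power in each resistor, P = (ΔV)²/R:
  P_R1 = (24 - 23.56)²/390 = 0.0005075 W
  P_R2 = (23.56 - 8.726)²/13000 = 0.01692 W
  P_R3 = (8.726 - 8.555)²/150 = 0.0001952 W
  P_R4 = (8.555 - 0)²/7500 = 0.009759 W
P_total = P_R1 + P_R2 + P_R3 + P_R4 = 0.02738 W

Final answer: 0.02738 W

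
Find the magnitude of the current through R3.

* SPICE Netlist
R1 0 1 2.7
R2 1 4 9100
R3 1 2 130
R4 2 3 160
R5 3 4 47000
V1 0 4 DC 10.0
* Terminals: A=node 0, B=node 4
Nodal analysis, taking node 4 as the 0 V reference.
Source V1 fixes V_0 = 10 V.
KCL at each unknown node (sum of currents leaving = 0; resistances in Ω):
  Node 1: (V_1 - 10)/2.7 + (V_1 - 0)/9100 + (V_1 - V_2)/130 = 0
  Node 2: (V_2 - V_1)/130 + (V_2 - V_3)/160 = 0
  Node 3: (V_3 - V_2)/160 + (V_3 - 0)/47000 = 0
Collecting terms (coefficients in siemens):
  0.3782·V_1 - 0.007692·V_2 = 3.704
  0.01394·V_2 - 0.007692·V_1 - 0.00625·V_3 = 0
  0.006271·V_3 - 0.00625·V_2 = 0
Solving these 3 simultaneous equations (Gaussian elimination) gives:
  V_1 = 9.996 V, V_2 = 9.969 V, V_3 = 9.935 V
I_R3 = (V_1 - V_2)/R3 = (9.996 - 9.969)/130 = 0.0002114 A
|I_R3| = 0.0002114 A

Final answer: |I_R3| = 0.0002114 A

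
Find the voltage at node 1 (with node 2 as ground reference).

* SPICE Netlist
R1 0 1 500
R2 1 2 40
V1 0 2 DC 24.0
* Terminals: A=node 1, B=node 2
Nodal analysis, taking node 2 as the 0 V reference.
Source V1 fixes V_0 = 24 V.
KCL at each unknown node (sum of currents leaving = 0; resistances in Ω):
  Node 1: (V_1 - 24)/500 + (V_1 - 0)/40 = 0
Collecting terms: 0.027 × V_1 = 0.048  =>  V_1 = 1.778 V
The requested potential is V_1 = 1.778 V.

Final answer: V_1 = 1.778 V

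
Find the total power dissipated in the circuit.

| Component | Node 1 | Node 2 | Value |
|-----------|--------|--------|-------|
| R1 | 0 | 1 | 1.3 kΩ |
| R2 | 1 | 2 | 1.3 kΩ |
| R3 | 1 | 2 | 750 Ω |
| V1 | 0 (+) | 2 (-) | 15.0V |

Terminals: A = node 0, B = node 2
Nodal analysis, taking node 2 as the 0 V reference.
Source V1 fixes V_0 = 15 V.
KCL at each unknown node (sum of currents leaving = 0; resistances in Ω):
  Node 1: (V_1 - 15)/1300 + (V_1 - 0)/1300 + (V_1 - 0)/750 = 0
Collecting terms: 0.002872 × V_1 = 0.01154  =>  V_1 = 4.018 V
Power in each resistor, P = (ΔV)²/R:
  P_R1 = (15 - 4.018)²/1300 = 0.09277 W
  P_R2 = (4.018 - 0)²/1300 = 0.01242 W
  P_R3 = (4.018 - 0)²/750 = 0.02152 W
P_total = P_R1 + P_R2 + P_R3 = 0.1267 W

Final answer: 0.1267 W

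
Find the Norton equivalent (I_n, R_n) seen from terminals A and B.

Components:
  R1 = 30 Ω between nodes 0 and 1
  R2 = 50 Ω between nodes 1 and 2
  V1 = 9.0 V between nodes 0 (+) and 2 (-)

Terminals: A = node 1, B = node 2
Find the Thévenin equivalent first; then I_n = V_th/R_th and R_n = R_th.
Step 1 — V_th is the open-circuit voltage V_A - V_B (nothing connected across the terminals).
Nodal analysis, taking node 2 as the 0 V reference.
Source V1 fixes V_0 = 9 V.
KCL at each unknown node (sum of currents leaving = 0; resistances in Ω):
  Node 1: (V_1 - 9)/30 + (V_1 - 0)/50 = 0
Collecting terms: 0.05333 × V_1 = 0.3  =>  V_1 = 5.625 V
V_th = V_1 - V_2 = 5.625 - 0 = 5.625 V
Step 2 — R_th: zero the source — replace V1 by a short circuit (node 2 merges into node 0) — and find the resistance seen between A (node 1) and B (node 0).
Reduce the network between node 1 (A) and node 0 (B) by series/parallel combination:
  Rp1 = R1 ‖ R2 (parallel, both between nodes 0 and 1) = 1/(1/30 + 1/50) = 18.75 Ω
R_th = 18.75 Ω
I_n = V_th/R_th = 5.625/18.75 = 0.3 A, and R_n = R_th = 18.75 Ω

Final answer: I_n = 0.3 A, R_n = 18.75 Ω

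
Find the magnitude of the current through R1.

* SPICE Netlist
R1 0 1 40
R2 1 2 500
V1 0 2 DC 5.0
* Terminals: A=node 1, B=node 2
Nodal analysis, taking node 2 as the 0 V reference.
Source V1 fixes V_0 = 5 V.
KCL at each unknown node (sum of currents leaving = 0; resistances in Ω):
  Node 1: (V_1 - 5)/40 + (V_1 - 0)/500 = 0
Collecting terms: 0.027 × V_1 = 0.125  =>  V_1 = 4.63 V
I_R1 = (V_0 - V_1)/R1 = (5 - 4.63)/40 = 0.009259 A
|I_R1| = 0.009259 A

Final answer: |I_R1| = 0.009259 A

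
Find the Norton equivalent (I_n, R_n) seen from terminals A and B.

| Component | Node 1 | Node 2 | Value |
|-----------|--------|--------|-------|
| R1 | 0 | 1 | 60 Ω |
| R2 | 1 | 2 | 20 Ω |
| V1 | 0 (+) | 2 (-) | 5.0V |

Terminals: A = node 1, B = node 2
Find the Thévenin equivalent first; then I_n = V_th/R_th and R_n = R_th.
Step 1 — V_th is the open-circuit voltage V_A - V_B (nothing connected across the terminals).
Nodal analysis, taking node 2 as the 0 V reference.
Source V1 fixes V_0 = 5 V.
KCL at each unknown node (sum of currents leaving = 0; resistances in Ω):
  Node 1: (V_1 - 5)/60 + (V_1 - 0)/20 = 0
Collecting terms: 0.06667 × V_1 = 0.08333  =>  V_1 = 1.25 V
V_th = V_1 - V_2 = 1.25 - 0 = 1.25 V
Step 2 — R_th: zero the source — replace V1 by a short circuit (node 2 merges into node 0) — and find the resistance seen between A (node 1) and B (node 0).
Reduce the network between node 1 (A) and node 0 (B) by series/parallel combination:
  Rp1 = R1 ‖ R2 (parallel, both between nodes 0 and 1) = 1/(1/60 + 1/20) = 15 Ω
R_th = 15 Ω
I_n = V_th/R_th = 1.25/15 = 0.08333 A, and R_n = R_th = 15 Ω

Final answer: I_n = 0.08333 A, R_n = 15 Ω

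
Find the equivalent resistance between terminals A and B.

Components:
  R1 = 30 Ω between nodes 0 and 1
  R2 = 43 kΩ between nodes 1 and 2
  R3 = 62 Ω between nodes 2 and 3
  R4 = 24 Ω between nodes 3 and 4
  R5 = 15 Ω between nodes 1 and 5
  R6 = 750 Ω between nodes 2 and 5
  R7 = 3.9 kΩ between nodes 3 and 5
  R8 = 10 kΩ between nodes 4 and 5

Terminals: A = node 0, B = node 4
The network is not a plain series/parallel combination. Inject a 1 A test current into terminal A (node 0) and return it from terminal B (node 4); then R_eq = V_A / (1 A).
Nodal analysis, taking node 4 as the 0 V reference.
Current source I_test pushes 1 A into node 0 and draws it out of node 4.
KCL at each unknown node (sum of currents leaving = 0; resistances in Ω):
  Node 0: (V_0 - V_1)/30 - 1 = 0
  Node 1: (V_1 - V_0)/30 + (V_1 - V_2)/43000 + (V_1 - V_5)/15 = 0
  Node 2: (V_2 - V_1)/43000 + (V_2 - V_3)/62 + (V_2 - V_5)/750 = 0
  Node 3: (V_3 - V_2)/62 + (V_3 - 0)/24 + (V_3 - V_5)/3900 = 0
  Node 5: (V_5 - V_1)/15 + (V_5 - V_2)/750 + (V_5 - V_3)/3900 + (V_5 - 0)/10000 = 0
Collecting terms (coefficients in siemens):
  0.03333·V_0 - 0.03333·V_1 = 1
  0.1·V_1 - 0.03333·V_0 - 0.00002326·V_2 - 0.06667·V_5 = 0
  0.01749·V_2 - 0.00002326·V_1 - 0.01613·V_3 - 0.001333·V_5 = 0
  0.05805·V_3 - 0.01613·V_2 - 0.0002564·V_5 = 0
  0.06836·V_5 - 0.06667·V_1 - 0.001333·V_2 - 0.0002564·V_3 = 0
Solving these 5 simultaneous equations (Gaussian elimination) gives:
  V_0 = 687.6 V, V_1 = 657.6 V, V_2 = 70.61 V, V_3 = 22.46 V
  V_5 = 642.8 V
R_eq = V_0 / 1 A = 687.6 Ω

Final answer: 687.6 Ω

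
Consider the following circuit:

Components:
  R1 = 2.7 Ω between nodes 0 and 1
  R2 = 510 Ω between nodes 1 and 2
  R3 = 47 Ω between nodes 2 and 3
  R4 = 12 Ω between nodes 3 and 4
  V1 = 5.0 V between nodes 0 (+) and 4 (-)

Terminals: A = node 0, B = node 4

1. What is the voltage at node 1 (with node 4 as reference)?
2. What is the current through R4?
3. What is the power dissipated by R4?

Nodal analysis, taking node 4 as the 0 V reference.
Source V1 fixes V_0 = 5 V.
KCL at each unknown node (sum of currents leaving = 0; resistances in Ω):
  Node 1: (V_1 - 5)/2.7 + (V_1 - V_2)/510 = 0
  Node 2: (V_2 - V_1)/510 + (V_2 - V_3)/47 = 0
  Node 3: (V_3 - V_2)/47 + (V_3 - 0)/12 = 0
Collecting terms (coefficients in siemens):
  0.3723·V_1 - 0.001961·V_2 = 1.852
  0.02324·V_2 - 0.001961·V_1 - 0.02128·V_3 = 0
  0.1046·V_3 - 0.02128·V_2 = 0
Solving these 3 simultaneous equations (Gaussian elimination) gives:
  V_1 = 4.976 V, V_2 = 0.516 V, V_3 = 0.105 V
Part 1:
  Read off the nodal solution: V_1 = 4.976 V
Part 2:
  I_R4 = (V_3 - V_4)/R4 = (0.105 - 0)/12 = 0.008746 A
  Magnitude: I_R4 = 0.008746 A
Part 3:
  I_R4 = (V_3 - V_4)/R4 = (0.105 - 0)/12 = 0.008746 A
  P_R4 = I_R4² × R4 = (0.008746)² × 12 = 0.0009179 W

Final answers:
1. V_1 = 4.976 V
2. I_R4 = 0.008746 A
3. P_R4 = 0.0009179 W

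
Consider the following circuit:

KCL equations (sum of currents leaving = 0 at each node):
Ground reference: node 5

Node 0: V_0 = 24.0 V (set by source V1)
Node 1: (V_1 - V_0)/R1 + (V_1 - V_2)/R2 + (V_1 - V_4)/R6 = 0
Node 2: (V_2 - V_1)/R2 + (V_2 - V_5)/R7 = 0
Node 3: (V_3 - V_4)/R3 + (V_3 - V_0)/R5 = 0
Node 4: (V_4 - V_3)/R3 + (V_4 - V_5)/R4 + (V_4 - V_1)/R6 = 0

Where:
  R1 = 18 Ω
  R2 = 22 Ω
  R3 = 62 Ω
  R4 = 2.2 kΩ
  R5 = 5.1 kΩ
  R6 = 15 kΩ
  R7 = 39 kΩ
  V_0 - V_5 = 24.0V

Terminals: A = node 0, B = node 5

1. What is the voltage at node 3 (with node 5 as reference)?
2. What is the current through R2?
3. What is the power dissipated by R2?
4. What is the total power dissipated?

Nodal analysis, taking node 5 as the 0 V reference.
Source V1 fixes V_0 = 24 V.
KCL at each unknown node (sum of currents leaving = 0; resistances in Ω):
  Node 1: (V_1 - 24)/18 + (V_1 - V_2)/22 + (V_1 - V_4)/15000 = 0
  Node 2: (V_2 - V_1)/22 + (V_2 - 0)/39000 = 0
  Node 3: (V_3 - V_4)/62 + (V_3 - 24)/5100 = 0
  Node 4: (V_4 - V_3)/62 + (V_4 - 0)/2200 + (V_4 - V_1)/15000 = 0
Collecting terms (coefficients in siemens):
  0.1011·V_1 - 0.04545·V_2 - 0.00006667·V_4 = 1.333
  0.04548·V_2 - 0.04545·V_1 = 0
  0.01633·V_3 - 0.01613·V_4 = 0.004706
  0.01665·V_4 - 0.00006667·V_1 - 0.01613·V_3 = 0
Solving these 4 simultaneous equations (Gaussian elimination) gives:
  V_1 = 23.97 V, V_2 = 23.96 V, V_3 = 8.922 V, V_4 = 8.738 V
Part 1:
  Read off the nodal solution: V_3 = 8.922 V
Part 2:
  I_R2 = (V_1 - V_2)/R2 = (23.97 - 23.96)/22 = 0.0006143 A
  Magnitude: I_R2 = 0.0006143 A
Part 3:
  I_R2 = (V_1 - V_2)/R2 = (23.97 - 23.96)/22 = 0.0006143 A
  P_R2 = I_R2² × R2 = (0.0006143)² × 22 = 0.000008302 W
Part 4:
  Power in each resistor, P = (ΔV)²/R:
    P_R1 = (24 - 23.97)²/18 = 0.00004781 W
    P_R2 = (23.97 - 23.96)²/22 = 0.000008302 W
    P_R3 = (8.922 - 8.738)²/62 = 0.0005419 W
    P_R4 = (8.738 - 0)²/2200 = 0.03471 W
    P_R5 = (24 - 8.922)²/5100 = 0.04458 W
    P_R6 = (23.97 - 8.738)²/15000 = 0.01547 W
    P_R7 = (23.96 - 0)²/39000 = 0.01472 W
  P_total = P_R1 + P_R2 + P_R3 + P_R4 + P_R5 + P_R6 + P_R7 = 0.1101 W

Final answers:
1. V_3 = 8.922 V
2. I_R2 = 0.0006143 A
3. P_R2 = 8.302e-06 W
4. P_total = 0.1101 W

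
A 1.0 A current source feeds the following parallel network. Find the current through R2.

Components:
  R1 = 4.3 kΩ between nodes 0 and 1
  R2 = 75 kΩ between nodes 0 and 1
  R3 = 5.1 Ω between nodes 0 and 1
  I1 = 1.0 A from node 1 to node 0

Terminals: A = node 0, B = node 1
All resistors sit directly between nodes 0 and 1, so they are in parallel and share one voltage V; the full source current 1 A splits among them.
1/R_par = 1/4300 + 1/75000 + 1/5.1 = 0.1963 S  =>  R_par = 5.094 Ω
V = I × R_par = 1 × 5.094 = 5.094 V
I_R2 = V/R2 = 5.094/75000 = 0.00006791 A

Final answer: 6.791e-05 A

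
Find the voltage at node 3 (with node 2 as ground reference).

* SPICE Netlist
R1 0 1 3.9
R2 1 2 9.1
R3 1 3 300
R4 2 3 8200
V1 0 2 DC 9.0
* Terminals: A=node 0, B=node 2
Nodal analysis, taking node 2 as the 0 V reference.
Source V1 fixes V_0 = 9 V.
KCL at each unknown node (sum of currents leaving = 0; resistances in Ω):
  Node 1: (V_1 - 9)/3.9 + (V_1 - 0)/9.1 + (V_1 - V_3)/300 = 0
  Node 3: (V_3 - V_1)/300 + (V_3 - 0)/8200 = 0
Collecting terms (coefficients in siemens):
  0.3696·V_1 - 0.003333·V_3 = 2.308
  0.003455·V_3 - 0.003333·V_1 = 0
Determinant D = (0.3696)(0.003455) - (-0.003333)(-0.003333) = 0.001266
V_1 = [(2.308)(0.003455) - (-0.003333)(0)]/D = 6.298 V
V_3 = [(0.3696)(0) - (2.308)(-0.003333)]/D = 6.076 V
The requested potential is V_3 = 6.076 V.

Final answer: V_3 = 6.076 V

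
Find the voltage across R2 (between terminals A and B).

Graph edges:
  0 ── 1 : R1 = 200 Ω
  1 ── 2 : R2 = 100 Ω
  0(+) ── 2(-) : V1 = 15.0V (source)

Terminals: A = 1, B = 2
R1 and R2 are in series across V1 (node 0 → node 1 → node 2), and the output A–B is taken across R2, so this is a voltage divider.
Series current: I = V1/(R1 + R2) = 15/(200 + 100) = 15/300 = 0.05 A
V_R2 = I × R2 = V1 × R2/(R1 + R2) = 15 × 100/300 = 5 V

Final answer: 5 V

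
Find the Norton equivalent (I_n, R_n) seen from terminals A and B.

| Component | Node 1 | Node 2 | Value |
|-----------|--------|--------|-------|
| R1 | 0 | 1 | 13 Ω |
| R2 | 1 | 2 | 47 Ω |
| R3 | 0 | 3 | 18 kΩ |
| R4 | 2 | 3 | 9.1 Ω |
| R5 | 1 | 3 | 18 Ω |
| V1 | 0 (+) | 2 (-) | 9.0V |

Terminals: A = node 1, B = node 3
Find the Thévenin equivalent first; then I_n = V_th/R_th and R_n = R_th.
Step 1 — V_th is the open-circuit voltage V_A - V_B (nothing connected across the terminals).
Nodal analysis, taking node 2 as the 0 V reference.
Source V1 fixes V_0 = 9 V.
KCL at each unknown node (sum of currents leaving = 0; resistances in Ω):
  Node 1: (V_1 - 9)/13 + (V_1 - 0)/47 + (V_1 - V_3)/18 = 0
  Node 3: (V_3 - 9)/18000 + (V_3 - 0)/9.1 + (V_3 - V_1)/18 = 0
Collecting terms (coefficients in siemens):
  0.1538·V_1 - 0.05556·V_3 = 0.6923
  0.1655·V_3 - 0.05556·V_1 = 0.0005
Determinant D = (0.1538)(0.1655) - (-0.05556)(-0.05556) = 0.02236
V_1 = [(0.6923)(0.1655) - (-0.05556)(0.0005)]/D = 5.125 V
V_3 = [(0.1538)(0.0005) - (0.6923)(-0.05556)]/D = 1.724 V
V_th = V_1 - V_3 = 5.125 - 1.724 = 3.402 V
Step 2 — R_th: zero the source — replace V1 by a short circuit (node 2 merges into node 0) — and find the resistance seen between A (node 1) and B (node 3).
Reduce the network between node 1 (A) and node 3 (B) by series/parallel combination:
  Rp1 = R1 ‖ R2 (parallel, both between nodes 0 and 1) = 1/(1/13 + 1/47) = 10.18 Ω
  Rp2 = R3 ‖ R4 (parallel, both between nodes 0 and 3) = 1/(1/18000 + 1/9.1) = 9.095 Ω
  Rs1 = Rp1 + Rp2 (series, joined only at node 0) = 10.18 + 9.095 = 19.28 Ω
  Rp3 = R5 ‖ Rs1 (parallel, both between nodes 1 and 3) = 1/(1/18 + 1/19.28) = 9.309 Ω
R_th = 9.309 Ω
I_n = V_th/R_th = 3.402/9.309 = 0.3655 A, and R_n = R_th = 9.309 Ω

Final answer: I_n = 0.3655 A, R_n = 9.309 Ω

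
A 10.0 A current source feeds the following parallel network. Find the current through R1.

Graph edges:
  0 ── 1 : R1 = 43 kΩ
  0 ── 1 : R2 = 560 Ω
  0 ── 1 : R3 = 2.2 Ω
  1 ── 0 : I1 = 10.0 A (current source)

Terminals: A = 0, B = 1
All resistors sit directly between nodes 0 and 1, so they are in parallel and share one voltage V; the full source current 10 A splits among them.
1/R_par = 1/43000 + 1/560 + 1/2.2 = 0.4564 S  =>  R_par = 2.191 Ω
V = I × R_par = 10 × 2.191 = 21.91 V
I_R1 = V/R1 = 21.91/43000 = 0.0005096 A

Final answer: 0.0005096 A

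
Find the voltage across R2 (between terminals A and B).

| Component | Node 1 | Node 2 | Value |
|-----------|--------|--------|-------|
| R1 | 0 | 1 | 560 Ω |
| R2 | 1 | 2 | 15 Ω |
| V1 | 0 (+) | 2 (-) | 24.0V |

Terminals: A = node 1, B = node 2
R1 and R2 are in series across V1 (node 0 → node 1 → node 2), and the output A–B is taken across R2, so this is a voltage divider.
Series current: I = V1/(R1 + R2) = 24/(560 + 15) = 24/575 = 0.04174 A
V_R2 = I × R2 = V1 × R2/(R1 + R2) = 24 × 15/575 = 0.6261 V

Final answer: 0.6261 V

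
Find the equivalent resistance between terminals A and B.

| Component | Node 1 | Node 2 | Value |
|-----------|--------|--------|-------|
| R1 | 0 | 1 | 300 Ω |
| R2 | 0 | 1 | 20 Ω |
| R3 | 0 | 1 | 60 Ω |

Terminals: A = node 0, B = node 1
Reduce the network between node 0 (A) and node 1 (B) by series/parallel combination:
  Rp1 = R1 ‖ R2 ‖ R3 (parallel, all between nodes 0 and 1) = 1/(1/300 + 1/20 + 1/60) = 14.29 Ω
R_eq = 14.29 Ω

Final answer: 14.29 Ω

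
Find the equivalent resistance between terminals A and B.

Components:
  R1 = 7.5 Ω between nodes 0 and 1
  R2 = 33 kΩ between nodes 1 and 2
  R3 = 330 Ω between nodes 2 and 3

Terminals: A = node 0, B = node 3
Reduce the network between node 0 (A) and node 3 (B) by series/parallel combination:
  Rs1 = R1 + R2 (series, joined only at node 1) = 7.5 + 33000 = 33010 Ω
  Rs2 = R3 + Rs1 (series, joined only at node 2) = 330 + 33010 = 33340 Ω
R_eq = 33.34 kΩ

Final answer: 33.34 kΩ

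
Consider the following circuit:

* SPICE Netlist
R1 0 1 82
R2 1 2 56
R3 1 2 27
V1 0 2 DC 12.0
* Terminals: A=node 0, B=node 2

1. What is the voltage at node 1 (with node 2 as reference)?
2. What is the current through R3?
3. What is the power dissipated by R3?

Nodal analysis, taking node 2 as the 0 V reference.
Source V1 fixes V_0 = 12 V.
KCL at each unknown node (sum of currents leaving = 0; resistances in Ω):
  Node 1: (V_1 - 12)/82 + (V_1 - 0)/56 + (V_1 - 0)/27 = 0
Collecting terms: 0.06709 × V_1 = 0.1463  =>  V_1 = 2.181 V
Part 1:
  Read off the nodal solution: V_1 = 2.181 V
Part 2:
  I_R3 = (V_1 - V_2)/R3 = (2.181 - 0)/27 = 0.08079 A
  Magnitude: I_R3 = 0.08079 A
Part 3:
  I_R3 = (V_1 - V_2)/R3 = (2.181 - 0)/27 = 0.08079 A
  P_R3 = I_R3² × R3 = (0.08079)² × 27 = 0.1762 W

Final answers:
1. V_1 = 2.181 V
2. I_R3 = 0.08079 A
3. P_R3 = 0.1762 W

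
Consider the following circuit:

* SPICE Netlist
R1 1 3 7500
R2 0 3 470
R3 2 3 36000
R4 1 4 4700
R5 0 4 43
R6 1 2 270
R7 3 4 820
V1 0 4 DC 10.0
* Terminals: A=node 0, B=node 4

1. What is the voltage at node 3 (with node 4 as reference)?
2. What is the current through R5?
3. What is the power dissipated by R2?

Nodal analysis, taking node 4 as the 0 V reference.
Source V1 fixes V_0 = 10 V.
KCL at each unknown node (sum of currents leaving = 0; resistances in Ω):
  Node 1: (V_1 - V_3)/7500 + (V_1 - 0)/4700 + (V_1 - V_2)/270 = 0
  Node 2: (V_2 - V_3)/36000 + (V_2 - V_1)/270 = 0
  Node 3: (V_3 - V_1)/7500 + (V_3 - 10)/470 + (V_3 - V_2)/36000 + (V_3 - 0)/820 = 0
Collecting terms (coefficients in siemens):
  0.00405·V_1 - 0.003704·V_2 - 0.0001333·V_3 = 0
  0.003731·V_2 - 0.003704·V_1 - 0.00002778·V_3 = 0
  0.003508·V_3 - 0.0001333·V_1 - 0.00002778·V_2 = 0.02128
Solving these 3 simultaneous equations (Gaussian elimination) gives:
  V_1 = 2.664 V, V_2 = 2.69 V, V_3 = 6.187 V
Part 1:
  Read off the nodal solution: V_3 = 6.187 V
Part 2:
  I_R5 = (V_0 - V_4)/R5 = (10 - 0)/43 = 0.2326 A
  Magnitude: I_R5 = 0.2326 A
Part 3:
  I_R2 = (V_0 - V_3)/R2 = (10 - 6.187)/470 = 0.008112 A
  P_R2 = I_R2² × R2 = (0.008112)² × 470 = 0.03093 W

Final answers:
1. V_3 = 6.187 V
2. I_R5 = 0.2326 A
3. P_R2 = 0.03093 W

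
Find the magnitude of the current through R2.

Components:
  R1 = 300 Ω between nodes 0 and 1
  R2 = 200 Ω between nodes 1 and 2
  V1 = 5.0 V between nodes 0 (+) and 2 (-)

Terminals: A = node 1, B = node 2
Nodal analysis, taking node 2 as the 0 V reference.
Source V1 fixes V_0 = 5 V.
KCL at each unknown node (sum of currents leaving = 0; resistances in Ω):
  Node 1: (V_1 - 5)/300 + (V_1 - 0)/200 = 0
Collecting terms: 0.008333 × V_1 = 0.01667  =>  V_1 = 2 V
I_R2 = (V_1 - V_2)/R2 = (2 - 0)/200 = 0.01 A
|I_R2| = 0.01 A

Final answer: |I_R2| = 0.01 A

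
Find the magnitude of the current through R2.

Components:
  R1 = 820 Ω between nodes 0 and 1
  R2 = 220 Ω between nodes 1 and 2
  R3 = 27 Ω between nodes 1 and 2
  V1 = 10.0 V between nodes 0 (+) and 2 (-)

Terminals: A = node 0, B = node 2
Nodal analysis, taking node 2 as the 0 V reference.
Source V1 fixes V_0 = 10 V.
KCL at each unknown node (sum of currents leaving = 0; resistances in Ω):
  Node 1: (V_1 - 10)/820 + (V_1 - 0)/220 + (V_1 - 0)/27 = 0
Collecting terms: 0.0428 × V_1 = 0.0122  =>  V_1 = 0.2849 V
I_R2 = (V_1 - V_2)/R2 = (0.2849 - 0)/220 = 0.001295 A
|I_R2| = 0.001295 A

Final answer: |I_R2| = 0.001295 A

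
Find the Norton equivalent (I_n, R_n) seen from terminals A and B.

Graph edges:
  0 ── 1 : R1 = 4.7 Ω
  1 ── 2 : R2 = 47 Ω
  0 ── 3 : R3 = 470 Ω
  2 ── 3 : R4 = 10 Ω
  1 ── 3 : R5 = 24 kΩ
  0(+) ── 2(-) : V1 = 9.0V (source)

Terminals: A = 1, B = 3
Find the Thévenin equivalent first; then I_n = V_th/R_th and R_n = R_th.
Step 1 — V_th is the open-circuit voltage V_A - V_B (nothing connected across the terminals).
Nodal analysis, taking node 2 as the 0 V reference.
Source V1 fixes V_0 = 9 V.
KCL at each unknown node (sum of currents leaving = 0; resistances in Ω):
  Node 1: (V_1 - 9)/4.7 + (V_1 - 0)/47 + (V_1 - V_3)/24000 = 0
  Node 3: (V_3 - 9)/470 + (V_3 - 0)/10 + (V_3 - V_1)/24000 = 0
Collecting terms (coefficients in siemens):
  0.2341·V_1 - 0.00004167·V_3 = 1.915
  0.1022·V_3 - 0.00004167·V_1 = 0.01915
Determinant D = (0.2341)(0.1022) - (-0.00004167)(-0.00004167) = 0.02392
V_1 = [(1.915)(0.1022) - (-0.00004167)(0.01915)]/D = 8.18 V
V_3 = [(0.2341)(0.01915) - (1.915)(-0.00004167)]/D = 0.1908 V
V_th = V_1 - V_3 = 8.18 - 0.1908 = 7.99 V
Step 2 — R_th: zero the source — replace V1 by a short circuit (node 2 merges into node 0) — and find the resistance seen between A (node 1) and B (node 3).
Reduce the network between node 1 (A) and node 3 (B) by series/parallel combination:
  Rp1 = R1 ‖ R2 (parallel, both between nodes 0 and 1) = 1/(1/4.7 + 1/47) = 4.273 Ω
  Rp2 = R3 ‖ R4 (parallel, both between nodes 0 and 3) = 1/(1/470 + 1/10) = 9.792 Ω
  Rs1 = Rp1 + Rp2 (series, joined only at node 0) = 4.273 + 9.792 = 14.06 Ω
  Rp3 = R5 ‖ Rs1 (parallel, both between nodes 1 and 3) = 1/(1/24000 + 1/14.06) = 14.06 Ω
R_th = 14.06 Ω
I_n = V_th/R_th = 7.99/14.06 = 0.5684 A, and R_n = R_th = 14.06 Ω

Final answer: I_n = 0.5684 A, R_n = 14.06 Ω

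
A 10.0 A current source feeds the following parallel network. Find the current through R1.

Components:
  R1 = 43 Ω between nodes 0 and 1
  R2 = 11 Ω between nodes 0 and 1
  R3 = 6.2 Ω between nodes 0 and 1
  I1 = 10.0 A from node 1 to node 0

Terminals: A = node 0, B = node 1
All resistors sit directly between nodes 0 and 1, so they are in parallel and share one voltage V; the full source current 10 A splits among them.
1/R_par = 1/43 + 1/11 + 1/6.2 = 0.2755 S  =>  R_par = 3.63 Ω
V = I × R_par = 10 × 3.63 = 36.3 V
I_R1 = V/R1 = 36.3/43 = 0.8443 A

Final answer: 0.8443 A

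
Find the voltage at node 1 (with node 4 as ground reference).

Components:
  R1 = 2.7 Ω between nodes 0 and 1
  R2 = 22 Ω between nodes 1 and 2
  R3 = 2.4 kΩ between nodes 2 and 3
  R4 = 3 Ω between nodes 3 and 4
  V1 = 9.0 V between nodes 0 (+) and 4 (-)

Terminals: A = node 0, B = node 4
Nodal analysis, taking node 4 as the 0 V reference.
Source V1 fixes V_0 = 9 V.
KCL at each unknown node (sum of currents leaving = 0; resistances in Ω):
  Node 1: (V_1 - 9)/2.7 + (V_1 - V_2)/22 = 0
  Node 2: (V_2 - V_1)/22 + (V_2 - V_3)/2400 = 0
  Node 3: (V_3 - V_2)/2400 + (V_3 - 0)/3 = 0
Collecting terms (coefficients in siemens):
  0.4158·V_1 - 0.04545·V_2 = 3.333
  0.04587·V_2 - 0.04545·V_1 - 0.0004167·V_3 = 0
  0.3337·V_3 - 0.0004167·V_2 = 0
Solving these 3 simultaneous equations (Gaussian elimination) gives:
  V_1 = 8.99 V, V_2 = 8.908 V, V_3 = 0.01112 V
The requested potential is V_1 = 8.99 V.

Final answer: V_1 = 8.99 V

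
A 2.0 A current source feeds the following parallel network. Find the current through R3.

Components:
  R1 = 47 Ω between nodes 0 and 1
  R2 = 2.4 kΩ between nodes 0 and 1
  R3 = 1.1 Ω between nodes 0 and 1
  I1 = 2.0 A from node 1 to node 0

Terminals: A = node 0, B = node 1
All resistors sit directly between nodes 0 and 1, so they are in parallel and share one voltage V; the full source current 2 A splits among them.
1/R_par = 1/47 + 1/2400 + 1/1.1 = 0.9308 S  =>  R_par = 1.074 Ω
V = I × R_par = 2 × 1.074 = 2.149 V
I_R3 = V/R3 = 2.149/1.1 = 1.953 A

Final answer: 1.953 A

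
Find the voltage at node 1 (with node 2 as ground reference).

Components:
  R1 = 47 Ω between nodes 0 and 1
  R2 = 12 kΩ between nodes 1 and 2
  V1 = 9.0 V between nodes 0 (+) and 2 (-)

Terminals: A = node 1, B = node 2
Nodal analysis, taking node 2 as the 0 V reference.
Source V1 fixes V_0 = 9 V.
KCL at each unknown node (sum of currents leaving = 0; resistances in Ω):
  Node 1: (V_1 - 9)/47 + (V_1 - 0)/12000 = 0
Collecting terms: 0.02136 × V_1 = 0.1915  =>  V_1 = 8.965 V
The requested potential is V_1 = 8.965 V.

Final answer: V_1 = 8.965 V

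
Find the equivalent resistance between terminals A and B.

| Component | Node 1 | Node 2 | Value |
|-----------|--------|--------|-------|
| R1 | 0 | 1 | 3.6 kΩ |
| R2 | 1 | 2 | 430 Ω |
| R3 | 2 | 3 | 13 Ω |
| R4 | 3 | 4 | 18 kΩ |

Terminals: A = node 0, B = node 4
Reduce the network between node 0 (A) and node 4 (B) by series/parallel combination:
  Rs1 = R1 + R2 (series, joined only at node 1) = 3600 + 430 = 4030 Ω
  Rs2 = R3 + Rs1 (series, joined only at node 2) = 13 + 4030 = 4043 Ω
  Rs3 = R4 + Rs2 (series, joined only at node 3) = 18000 + 4043 = 22040 Ω
R_eq = 22.04 kΩ

Final answer: 22.04 kΩ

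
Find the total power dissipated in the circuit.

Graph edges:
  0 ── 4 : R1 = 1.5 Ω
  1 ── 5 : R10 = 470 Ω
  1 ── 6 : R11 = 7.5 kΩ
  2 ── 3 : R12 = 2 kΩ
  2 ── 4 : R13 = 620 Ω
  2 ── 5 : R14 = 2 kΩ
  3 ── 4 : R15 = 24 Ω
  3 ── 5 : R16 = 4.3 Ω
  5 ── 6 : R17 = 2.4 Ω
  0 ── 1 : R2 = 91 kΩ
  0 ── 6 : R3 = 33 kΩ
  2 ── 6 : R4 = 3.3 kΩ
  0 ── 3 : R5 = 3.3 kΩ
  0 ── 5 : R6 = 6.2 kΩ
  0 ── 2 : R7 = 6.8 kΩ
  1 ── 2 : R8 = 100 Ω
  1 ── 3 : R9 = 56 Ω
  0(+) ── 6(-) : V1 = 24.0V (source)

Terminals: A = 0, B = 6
Nodal analysis, taking node 6 as the 0 V reference.
Source V1 fixes V_0 = 24 V.
KCL at each unknown node (sum of currents leaving = 0; resistances in Ω):
  Node 1: (V_1 - 24)/91000 + (V_1 - V_2)/100 + (V_1 - V_3)/56 + (V_1 - V_5)/470 + (V_1 - 0)/7500 = 0
  Node 2: (V_2 - 0)/3300 + (V_2 - 24)/6800 + (V_2 - V_1)/100 + (V_2 - V_3)/2000 + (V_2 - V_4)/620 + (V_2 - V_5)/2000 = 0
  Node 3: (V_3 - 24)/3300 + (V_3 - V_1)/56 + (V_3 - V_2)/2000 + (V_3 - V_4)/24 + (V_3 - V_5)/4.3 = 0
  Node 4: (V_4 - 24)/1.5 + (V_4 - V_2)/620 + (V_4 - V_3)/24 = 0
  Node 5: (V_5 - 24)/6200 + (V_5 - V_1)/470 + (V_5 - V_2)/2000 + (V_5 - V_3)/4.3 + (V_5 - 0)/2.4 = 0
Collecting terms (coefficients in siemens):
  0.03013·V_1 - 0.01·V_2 - 0.01786·V_3 - 0.002128·V_5 = 0.0002637
  0.01306·V_2 - 0.01·V_1 - 0.0005·V_3 - 0.001613·V_4 - 0.0005·V_5 = 0.003529
  0.2929·V_3 - 0.01786·V_1 - 0.0005·V_2 - 0.04167·V_4 - 0.2326·V_5 = 0.007273
  0.7099·V_4 - 0.001613·V_2 - 0.04167·V_3 = 16
  0.652·V_5 - 0.002128·V_1 - 0.0005·V_2 - 0.2326·V_3 = 0.003871
Solving these 5 simultaneous equations (Gaussian elimination) gives:
  V_1 = 5.743 V, V_2 = 7.755 V, V_3 = 5.112 V, V_4 = 22.85 V
  V_5 = 1.854 V
Power in each resistor, P = (ΔV)²/R:
  P_R1 = (24 - 22.85)²/1.5 = 0.8747 W
  P_R2 = (24 - 5.743)²/91000 = 0.003663 W
  P_R3 = (24 - 0)²/33000 = 0.01745 W
  P_R4 = (7.755 - 0)²/3300 = 0.01823 W
  P_R5 = (24 - 5.112)²/3300 = 0.1081 W
  P_R6 = (24 - 1.854)²/6200 = 0.07911 W
  P_R7 = (24 - 7.755)²/6800 = 0.03881 W
  P_R8 = (5.743 - 7.755)²/100 = 0.04048 W
  P_R9 = (5.743 - 5.112)²/56 = 0.007125 W
  P_R10 = (5.743 - 1.854)²/470 = 0.03219 W
  P_R11 = (5.743 - 0)²/7500 = 0.004398 W
  P_R12 = (7.755 - 5.112)²/2000 = 0.003494 W
  P_R13 = (7.755 - 22.85)²/620 = 0.3677 W
  P_R14 = (7.755 - 1.854)²/2000 = 0.01741 W
  P_R15 = (5.112 - 22.85)²/24 = 13.12 W
  P_R16 = (5.112 - 1.854)²/4.3 = 2.468 W
  P_R17 = (1.854 - 0)²/2.4 = 1.432 W
P_total = P_R1 + P_R2 + P_R3 + P_R4 + P_R5 + P_R6 + P_R7 + P_R8 + P_R9 + P_R10 + P_R11 + P_R12 + P_R13 + P_R14 + P_R15 + P_R16 + P_R17 = 18.63 W

Final answer: 18.63 W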